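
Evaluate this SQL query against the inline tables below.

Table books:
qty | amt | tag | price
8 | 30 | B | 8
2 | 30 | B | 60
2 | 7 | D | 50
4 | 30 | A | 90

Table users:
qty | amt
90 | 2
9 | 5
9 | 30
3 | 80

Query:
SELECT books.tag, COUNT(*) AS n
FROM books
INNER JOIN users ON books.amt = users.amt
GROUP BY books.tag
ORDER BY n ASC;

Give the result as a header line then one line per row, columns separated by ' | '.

After JOIN users (3 rows):
books.qty | books.amt | books.tag | books.price | users.qty | users.amt
8 | 30 | B | 8 | 9 | 30
2 | 30 | B | 60 | 9 | 30
4 | 30 | A | 90 | 9 | 30
After GROUP BY (2 rows):
books.tag | n
B | 2
A | 1
After ORDER BY (2 rows):
books.tag | n
A | 1
B | 2

== RESULT ==
books.tag | n
A | 1
B | 2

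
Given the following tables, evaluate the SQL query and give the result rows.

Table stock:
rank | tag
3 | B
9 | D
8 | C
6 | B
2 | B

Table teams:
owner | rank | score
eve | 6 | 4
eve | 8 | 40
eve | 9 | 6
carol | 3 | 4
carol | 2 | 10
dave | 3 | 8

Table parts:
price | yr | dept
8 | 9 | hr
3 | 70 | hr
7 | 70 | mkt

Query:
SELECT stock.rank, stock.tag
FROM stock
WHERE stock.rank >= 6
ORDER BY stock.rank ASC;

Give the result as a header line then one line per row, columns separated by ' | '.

== RESULT ==
stock.rank | stock.tag
6 | B
8 | C
9 | D

Derivation:
After WHERE (3 rows):
stock.rank | stock.tag
9 | D
8 | C
6 | B
After SELECT (3 rows):
stock.rank | stock.tag
9 | D
8 | C
6 | B
After ORDER BY (3 rows):
stock.rank | stock.tag
6 | B
8 | C
9 | D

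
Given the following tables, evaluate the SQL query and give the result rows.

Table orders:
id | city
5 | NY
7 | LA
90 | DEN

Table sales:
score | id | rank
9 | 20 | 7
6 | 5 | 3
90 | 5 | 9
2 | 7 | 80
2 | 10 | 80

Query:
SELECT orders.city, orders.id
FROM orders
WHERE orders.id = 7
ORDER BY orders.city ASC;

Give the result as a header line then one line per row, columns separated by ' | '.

== RESULT ==
orders.city | orders.id
LA | 7

Derivation:
After WHERE (1 rows):
orders.id | orders.city
7 | LA
After SELECT (1 rows):
orders.city | orders.id
LA | 7
After ORDER BY (1 rows):
orders.city | orders.id
LA | 7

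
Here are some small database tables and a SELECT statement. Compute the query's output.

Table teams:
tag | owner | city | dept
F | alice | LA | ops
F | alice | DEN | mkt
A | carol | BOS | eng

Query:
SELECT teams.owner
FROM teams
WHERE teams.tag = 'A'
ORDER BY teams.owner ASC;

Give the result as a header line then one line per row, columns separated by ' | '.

== RESULT ==
teams.owner
carol

Derivation:
After WHERE (1 rows):
teams.tag | teams.owner | teams.city | teams.dept
A | carol | BOS | eng
After SELECT (1 rows):
teams.owner
carol
After ORDER BY (1 rows):
teams.owner
carol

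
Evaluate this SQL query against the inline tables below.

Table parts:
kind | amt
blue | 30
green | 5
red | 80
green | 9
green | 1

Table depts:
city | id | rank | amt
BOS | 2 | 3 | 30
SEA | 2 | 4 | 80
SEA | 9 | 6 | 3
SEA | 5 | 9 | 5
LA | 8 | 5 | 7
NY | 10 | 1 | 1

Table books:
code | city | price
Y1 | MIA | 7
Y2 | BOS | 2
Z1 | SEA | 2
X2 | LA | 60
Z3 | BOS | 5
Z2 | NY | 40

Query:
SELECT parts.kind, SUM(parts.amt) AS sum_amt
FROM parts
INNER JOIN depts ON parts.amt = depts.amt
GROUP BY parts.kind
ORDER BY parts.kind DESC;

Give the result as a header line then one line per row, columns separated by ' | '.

After JOIN depts (4 rows):
parts.kind | parts.amt | depts.city | depts.id | depts.rank | depts.amt
blue | 30 | BOS | 2 | 3 | 30
green | 5 | SEA | 5 | 9 | 5
red | 80 | SEA | 2 | 4 | 80
green | 1 | NY | 10 | 1 | 1
After GROUP BY (3 rows):
parts.kind | sum_amt
blue | 30
green | 6
red | 80
After ORDER BY (3 rows):
parts.kind | sum_amt
red | 80
green | 6
blue | 30

== RESULT ==
parts.kind | sum_amt
red | 80
green | 6
blue | 30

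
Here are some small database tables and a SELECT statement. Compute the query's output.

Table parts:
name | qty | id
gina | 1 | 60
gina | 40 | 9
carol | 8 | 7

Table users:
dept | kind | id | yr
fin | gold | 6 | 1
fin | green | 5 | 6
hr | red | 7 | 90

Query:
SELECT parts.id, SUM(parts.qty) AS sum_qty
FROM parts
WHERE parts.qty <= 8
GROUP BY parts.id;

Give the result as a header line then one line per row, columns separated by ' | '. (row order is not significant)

== RESULT ==
parts.id | sum_qty
60 | 1
7 | 8

Derivation:
After WHERE (2 rows):
parts.name | parts.qty | parts.id
gina | 1 | 60
carol | 8 | 7
After GROUP BY (2 rows):
parts.id | sum_qty
60 | 1
7 | 8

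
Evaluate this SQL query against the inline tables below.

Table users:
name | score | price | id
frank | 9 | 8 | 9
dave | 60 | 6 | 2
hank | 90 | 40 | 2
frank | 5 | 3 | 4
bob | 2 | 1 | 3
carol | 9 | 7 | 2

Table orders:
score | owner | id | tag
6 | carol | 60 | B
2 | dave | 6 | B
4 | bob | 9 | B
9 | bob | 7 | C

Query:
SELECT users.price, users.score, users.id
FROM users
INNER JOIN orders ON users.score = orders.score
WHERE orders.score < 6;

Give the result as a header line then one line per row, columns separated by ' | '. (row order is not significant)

After JOIN orders (3 rows):
users.name | users.score | users.price | users.id | orders.score | orders.owner | orders.id | orders.tag
frank | 9 | 8 | 9 | 9 | bob | 7 | C
bob | 2 | 1 | 3 | 2 | dave | 6 | B
carol | 9 | 7 | 2 | 9 | bob | 7 | C
After WHERE (1 rows):
users.name | users.score | users.price | users.id | orders.score | orders.owner | orders.id | orders.tag
bob | 2 | 1 | 3 | 2 | dave | 6 | B
After SELECT (1 rows):
users.price | users.score | users.id
1 | 2 | 3

== RESULT ==
users.price | users.score | users.id
1 | 2 | 3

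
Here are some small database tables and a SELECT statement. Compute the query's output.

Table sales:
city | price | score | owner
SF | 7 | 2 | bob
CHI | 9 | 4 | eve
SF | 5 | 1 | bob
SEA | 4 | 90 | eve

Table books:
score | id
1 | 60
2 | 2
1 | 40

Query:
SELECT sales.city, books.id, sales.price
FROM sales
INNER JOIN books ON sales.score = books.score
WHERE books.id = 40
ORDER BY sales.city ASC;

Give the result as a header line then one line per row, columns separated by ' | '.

After JOIN books (3 rows):
sales.city | sales.price | sales.score | sales.owner | books.score | books.id
SF | 7 | 2 | bob | 2 | 2
SF | 5 | 1 | bob | 1 | 60
SF | 5 | 1 | bob | 1 | 40
After WHERE (1 rows):
sales.city | sales.price | sales.score | sales.owner | books.score | books.id
SF | 5 | 1 | bob | 1 | 40
After SELECT (1 rows):
sales.city | books.id | sales.price
SF | 40 | 5
After ORDER BY (1 rows):
sales.city | books.id | sales.price
SF | 40 | 5

== RESULT ==
sales.city | books.id | sales.price
SF | 40 | 5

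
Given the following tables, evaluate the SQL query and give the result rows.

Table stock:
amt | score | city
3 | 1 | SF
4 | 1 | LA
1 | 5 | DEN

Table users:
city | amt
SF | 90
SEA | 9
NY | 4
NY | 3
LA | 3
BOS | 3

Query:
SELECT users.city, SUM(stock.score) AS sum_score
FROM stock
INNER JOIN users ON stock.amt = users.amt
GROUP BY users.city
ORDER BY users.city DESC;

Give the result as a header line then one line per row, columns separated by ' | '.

After JOIN users (4 rows):
stock.amt | stock.score | stock.city | users.city | users.amt
3 | 1 | SF | NY | 3
3 | 1 | SF | LA | 3
3 | 1 | SF | BOS | 3
4 | 1 | LA | NY | 4
After GROUP BY (3 rows):
users.city | sum_score
NY | 2
LA | 1
BOS | 1
After ORDER BY (3 rows):
users.city | sum_score
NY | 2
LA | 1
BOS | 1

== RESULT ==
users.city | sum_score
NY | 2
LA | 1
BOS | 1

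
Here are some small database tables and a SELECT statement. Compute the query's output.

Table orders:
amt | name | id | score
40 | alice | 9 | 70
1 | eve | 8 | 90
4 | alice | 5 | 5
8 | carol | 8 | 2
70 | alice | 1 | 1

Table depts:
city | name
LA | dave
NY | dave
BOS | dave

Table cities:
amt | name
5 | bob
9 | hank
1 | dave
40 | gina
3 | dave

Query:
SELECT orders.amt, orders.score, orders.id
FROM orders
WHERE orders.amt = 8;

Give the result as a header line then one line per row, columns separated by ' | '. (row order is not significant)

After WHERE (1 rows):
orders.amt | orders.name | orders.id | orders.score
8 | carol | 8 | 2
After SELECT (1 rows):
orders.amt | orders.score | orders.id
8 | 2 | 8

== RESULT ==
orders.amt | orders.score | orders.id
8 | 2 | 8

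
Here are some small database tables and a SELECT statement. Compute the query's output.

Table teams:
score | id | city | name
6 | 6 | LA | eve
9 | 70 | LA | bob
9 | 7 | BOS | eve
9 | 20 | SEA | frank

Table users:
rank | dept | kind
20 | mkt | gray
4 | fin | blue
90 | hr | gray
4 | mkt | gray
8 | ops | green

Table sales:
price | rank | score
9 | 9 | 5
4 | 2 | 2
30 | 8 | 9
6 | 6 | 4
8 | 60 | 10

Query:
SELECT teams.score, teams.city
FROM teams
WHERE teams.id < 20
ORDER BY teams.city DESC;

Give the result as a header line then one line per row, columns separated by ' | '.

== RESULT ==
teams.score | teams.city
6 | LA
9 | BOS

Derivation:
After WHERE (2 rows):
teams.score | teams.id | teams.city | teams.name
6 | 6 | LA | eve
9 | 7 | BOS | eve
After SELECT (2 rows):
teams.score | teams.city
6 | LA
9 | BOS
After ORDER BY (2 rows):
teams.score | teams.city
6 | LA
9 | BOS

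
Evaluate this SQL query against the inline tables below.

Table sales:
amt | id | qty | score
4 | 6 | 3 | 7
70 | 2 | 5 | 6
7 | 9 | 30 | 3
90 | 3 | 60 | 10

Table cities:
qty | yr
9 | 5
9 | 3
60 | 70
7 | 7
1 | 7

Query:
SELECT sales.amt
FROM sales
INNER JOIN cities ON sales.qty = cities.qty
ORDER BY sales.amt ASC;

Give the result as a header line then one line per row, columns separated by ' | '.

== RESULT ==
sales.amt
90

Derivation:
After JOIN cities (1 rows):
sales.amt | sales.id | sales.qty | sales.score | cities.qty | cities.yr
90 | 3 | 60 | 10 | 60 | 70
After SELECT (1 rows):
sales.amt
90
After ORDER BY (1 rows):
sales.amt
90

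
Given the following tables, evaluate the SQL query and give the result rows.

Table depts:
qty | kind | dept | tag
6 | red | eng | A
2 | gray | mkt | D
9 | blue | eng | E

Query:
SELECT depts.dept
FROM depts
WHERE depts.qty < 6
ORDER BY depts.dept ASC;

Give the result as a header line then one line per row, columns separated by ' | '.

After WHERE (1 rows):
depts.qty | depts.kind | depts.dept | depts.tag
2 | gray | mkt | D
After SELECT (1 rows):
depts.dept
mkt
After ORDER BY (1 rows):
depts.dept
mkt

== RESULT ==
depts.dept
mkt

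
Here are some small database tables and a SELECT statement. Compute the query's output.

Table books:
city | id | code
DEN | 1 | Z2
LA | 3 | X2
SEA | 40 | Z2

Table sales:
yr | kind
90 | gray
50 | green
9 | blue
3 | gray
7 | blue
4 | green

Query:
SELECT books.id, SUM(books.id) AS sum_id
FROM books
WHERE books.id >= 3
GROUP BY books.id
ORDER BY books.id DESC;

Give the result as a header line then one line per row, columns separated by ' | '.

== RESULT ==
books.id | sum_id
40 | 40
3 | 3

Derivation:
After WHERE (2 rows):
books.city | books.id | books.code
LA | 3 | X2
SEA | 40 | Z2
After GROUP BY (2 rows):
books.id | sum_id
3 | 3
40 | 40
After ORDER BY (2 rows):
books.id | sum_id
40 | 40
3 | 3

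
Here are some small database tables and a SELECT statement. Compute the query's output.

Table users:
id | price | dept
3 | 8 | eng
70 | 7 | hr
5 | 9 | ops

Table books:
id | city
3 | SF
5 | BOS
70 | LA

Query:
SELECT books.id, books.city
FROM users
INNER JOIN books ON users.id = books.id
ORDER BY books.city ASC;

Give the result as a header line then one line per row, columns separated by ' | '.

After JOIN books (3 rows):
users.id | users.price | users.dept | books.id | books.city
3 | 8 | eng | 3 | SF
70 | 7 | hr | 70 | LA
5 | 9 | ops | 5 | BOS
After SELECT (3 rows):
books.id | books.city
3 | SF
70 | LA
5 | BOS
After ORDER BY (3 rows):
books.id | books.city
5 | BOS
70 | LA
3 | SF

== RESULT ==
books.id | books.city
5 | BOS
70 | LA
3 | SF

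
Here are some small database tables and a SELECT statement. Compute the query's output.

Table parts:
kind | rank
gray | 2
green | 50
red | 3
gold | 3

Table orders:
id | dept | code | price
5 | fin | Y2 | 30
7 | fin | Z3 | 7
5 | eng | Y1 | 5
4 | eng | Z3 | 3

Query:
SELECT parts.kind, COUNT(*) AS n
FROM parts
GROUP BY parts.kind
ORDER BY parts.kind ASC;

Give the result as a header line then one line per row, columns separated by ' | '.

After GROUP BY (4 rows):
parts.kind | n
gray | 1
green | 1
red | 1
gold | 1
After ORDER BY (4 rows):
parts.kind | n
gold | 1
gray | 1
green | 1
red | 1

== RESULT ==
parts.kind | n
gold | 1
gray | 1
green | 1
red | 1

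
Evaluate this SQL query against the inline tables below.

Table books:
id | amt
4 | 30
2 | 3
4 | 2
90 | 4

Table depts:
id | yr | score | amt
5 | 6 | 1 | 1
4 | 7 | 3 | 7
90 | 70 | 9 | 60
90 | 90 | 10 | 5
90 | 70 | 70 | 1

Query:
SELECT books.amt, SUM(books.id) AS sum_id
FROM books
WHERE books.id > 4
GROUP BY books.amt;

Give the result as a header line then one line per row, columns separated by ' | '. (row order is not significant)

After WHERE (1 rows):
books.id | books.amt
90 | 4
After GROUP BY (1 rows):
books.amt | sum_id
4 | 90

== RESULT ==
books.amt | sum_id
4 | 90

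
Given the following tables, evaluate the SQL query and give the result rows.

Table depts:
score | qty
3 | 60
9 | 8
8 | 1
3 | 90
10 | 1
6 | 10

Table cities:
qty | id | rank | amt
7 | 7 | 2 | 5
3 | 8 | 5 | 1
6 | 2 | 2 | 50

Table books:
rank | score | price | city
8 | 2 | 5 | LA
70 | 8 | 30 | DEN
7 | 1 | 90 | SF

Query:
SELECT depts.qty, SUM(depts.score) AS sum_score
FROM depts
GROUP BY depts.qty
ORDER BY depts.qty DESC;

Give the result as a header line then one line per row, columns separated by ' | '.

After GROUP BY (5 rows):
depts.qty | sum_score
60 | 3
8 | 9
1 | 18
90 | 3
10 | 6
After ORDER BY (5 rows):
depts.qty | sum_score
90 | 3
60 | 3
10 | 6
8 | 9
1 | 18

== RESULT ==
depts.qty | sum_score
90 | 3
60 | 3
10 | 6
8 | 9
1 | 18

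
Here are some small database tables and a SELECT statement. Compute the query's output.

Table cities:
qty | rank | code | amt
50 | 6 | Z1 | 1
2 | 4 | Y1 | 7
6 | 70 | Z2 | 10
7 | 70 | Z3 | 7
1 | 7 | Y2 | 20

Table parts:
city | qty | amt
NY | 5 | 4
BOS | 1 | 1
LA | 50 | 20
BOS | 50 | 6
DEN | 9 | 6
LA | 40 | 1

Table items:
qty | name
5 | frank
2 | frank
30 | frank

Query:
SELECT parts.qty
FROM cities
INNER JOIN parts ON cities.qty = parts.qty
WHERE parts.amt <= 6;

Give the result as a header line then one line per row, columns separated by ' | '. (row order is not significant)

== RESULT ==
parts.qty
50
1

Derivation:
After JOIN parts (3 rows):
cities.qty | cities.rank | cities.code | cities.amt | parts.city | parts.qty | parts.amt
50 | 6 | Z1 | 1 | LA | 50 | 20
50 | 6 | Z1 | 1 | BOS | 50 | 6
1 | 7 | Y2 | 20 | BOS | 1 | 1
After WHERE (2 rows):
cities.qty | cities.rank | cities.code | cities.amt | parts.city | parts.qty | parts.amt
50 | 6 | Z1 | 1 | BOS | 50 | 6
1 | 7 | Y2 | 20 | BOS | 1 | 1
After SELECT (2 rows):
parts.qty
50
1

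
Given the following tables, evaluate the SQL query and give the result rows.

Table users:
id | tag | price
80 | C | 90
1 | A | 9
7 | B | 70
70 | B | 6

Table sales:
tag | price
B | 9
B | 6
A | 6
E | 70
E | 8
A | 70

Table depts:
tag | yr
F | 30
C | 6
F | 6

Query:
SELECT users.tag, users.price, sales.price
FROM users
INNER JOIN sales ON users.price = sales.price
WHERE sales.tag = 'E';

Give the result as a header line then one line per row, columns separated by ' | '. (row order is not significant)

After JOIN sales (5 rows):
users.id | users.tag | users.price | sales.tag | sales.price
1 | A | 9 | B | 9
7 | B | 70 | E | 70
7 | B | 70 | A | 70
70 | B | 6 | B | 6
70 | B | 6 | A | 6
After WHERE (1 rows):
users.id | users.tag | users.price | sales.tag | sales.price
7 | B | 70 | E | 70
After SELECT (1 rows):
users.tag | users.price | sales.price
B | 70 | 70

== RESULT ==
users.tag | users.price | sales.price
B | 70 | 70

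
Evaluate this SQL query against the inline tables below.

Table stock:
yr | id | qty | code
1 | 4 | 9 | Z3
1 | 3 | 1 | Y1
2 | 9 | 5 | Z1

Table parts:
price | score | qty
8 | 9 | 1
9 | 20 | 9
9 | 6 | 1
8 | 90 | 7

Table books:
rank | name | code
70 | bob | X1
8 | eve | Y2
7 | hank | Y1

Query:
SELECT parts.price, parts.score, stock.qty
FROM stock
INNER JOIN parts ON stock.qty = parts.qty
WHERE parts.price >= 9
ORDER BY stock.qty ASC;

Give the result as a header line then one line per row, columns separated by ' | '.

After JOIN parts (3 rows):
stock.yr | stock.id | stock.qty | stock.code | parts.price | parts.score | parts.qty
1 | 4 | 9 | Z3 | 9 | 20 | 9
1 | 3 | 1 | Y1 | 8 | 9 | 1
1 | 3 | 1 | Y1 | 9 | 6 | 1
After WHERE (2 rows):
stock.yr | stock.id | stock.qty | stock.code | parts.price | parts.score | parts.qty
1 | 4 | 9 | Z3 | 9 | 20 | 9
1 | 3 | 1 | Y1 | 9 | 6 | 1
After SELECT (2 rows):
parts.price | parts.score | stock.qty
9 | 20 | 9
9 | 6 | 1
After ORDER BY (2 rows):
parts.price | parts.score | stock.qty
9 | 6 | 1
9 | 20 | 9

== RESULT ==
parts.price | parts.score | stock.qty
9 | 6 | 1
9 | 20 | 9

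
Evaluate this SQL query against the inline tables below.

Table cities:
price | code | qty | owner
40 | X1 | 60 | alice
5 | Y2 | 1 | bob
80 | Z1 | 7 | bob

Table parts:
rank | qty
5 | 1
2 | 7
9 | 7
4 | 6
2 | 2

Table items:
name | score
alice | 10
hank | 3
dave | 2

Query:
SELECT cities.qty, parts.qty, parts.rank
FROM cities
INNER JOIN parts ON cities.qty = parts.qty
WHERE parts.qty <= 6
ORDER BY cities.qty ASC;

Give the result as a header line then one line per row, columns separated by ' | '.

== RESULT ==
cities.qty | parts.qty | parts.rank
1 | 1 | 5

Derivation:
After JOIN parts (3 rows):
cities.price | cities.code | cities.qty | cities.owner | parts.rank | parts.qty
5 | Y2 | 1 | bob | 5 | 1
80 | Z1 | 7 | bob | 2 | 7
80 | Z1 | 7 | bob | 9 | 7
After WHERE (1 rows):
cities.price | cities.code | cities.qty | cities.owner | parts.rank | parts.qty
5 | Y2 | 1 | bob | 5 | 1
After SELECT (1 rows):
cities.qty | parts.qty | parts.rank
1 | 1 | 5
After ORDER BY (1 rows):
cities.qty | parts.qty | parts.rank
1 | 1 | 5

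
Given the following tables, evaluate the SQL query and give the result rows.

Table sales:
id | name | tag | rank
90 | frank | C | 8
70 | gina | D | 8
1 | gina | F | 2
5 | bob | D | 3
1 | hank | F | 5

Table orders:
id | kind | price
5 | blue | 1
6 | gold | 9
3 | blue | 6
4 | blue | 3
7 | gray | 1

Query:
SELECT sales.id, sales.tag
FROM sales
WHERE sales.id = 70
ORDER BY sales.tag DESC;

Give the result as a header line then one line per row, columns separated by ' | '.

== RESULT ==
sales.id | sales.tag
70 | D

Derivation:
After WHERE (1 rows):
sales.id | sales.name | sales.tag | sales.rank
70 | gina | D | 8
After SELECT (1 rows):
sales.id | sales.tag
70 | D
After ORDER BY (1 rows):
sales.id | sales.tag
70 | D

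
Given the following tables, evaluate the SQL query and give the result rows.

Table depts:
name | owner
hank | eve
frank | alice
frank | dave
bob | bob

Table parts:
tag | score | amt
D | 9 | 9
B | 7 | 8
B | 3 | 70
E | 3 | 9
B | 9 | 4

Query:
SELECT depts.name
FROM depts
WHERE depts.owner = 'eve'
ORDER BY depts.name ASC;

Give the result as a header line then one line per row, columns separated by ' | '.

After WHERE (1 rows):
depts.name | depts.owner
hank | eve
After SELECT (1 rows):
depts.name
hank
After ORDER BY (1 rows):
depts.name
hank

== RESULT ==
depts.name
hank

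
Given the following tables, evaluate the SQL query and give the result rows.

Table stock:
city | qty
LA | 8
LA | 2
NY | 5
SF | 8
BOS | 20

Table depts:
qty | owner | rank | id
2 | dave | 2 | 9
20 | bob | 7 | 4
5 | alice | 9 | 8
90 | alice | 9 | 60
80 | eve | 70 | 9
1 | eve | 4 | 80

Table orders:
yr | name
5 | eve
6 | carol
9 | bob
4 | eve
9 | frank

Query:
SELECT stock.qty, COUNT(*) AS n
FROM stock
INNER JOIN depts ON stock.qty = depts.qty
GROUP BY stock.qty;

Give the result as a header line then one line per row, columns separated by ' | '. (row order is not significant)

After JOIN depts (3 rows):
stock.city | stock.qty | depts.qty | depts.owner | depts.rank | depts.id
LA | 2 | 2 | dave | 2 | 9
NY | 5 | 5 | alice | 9 | 8
BOS | 20 | 20 | bob | 7 | 4
After GROUP BY (3 rows):
stock.qty | n
2 | 1
5 | 1
20 | 1

== RESULT ==
stock.qty | n
2 | 1
5 | 1
20 | 1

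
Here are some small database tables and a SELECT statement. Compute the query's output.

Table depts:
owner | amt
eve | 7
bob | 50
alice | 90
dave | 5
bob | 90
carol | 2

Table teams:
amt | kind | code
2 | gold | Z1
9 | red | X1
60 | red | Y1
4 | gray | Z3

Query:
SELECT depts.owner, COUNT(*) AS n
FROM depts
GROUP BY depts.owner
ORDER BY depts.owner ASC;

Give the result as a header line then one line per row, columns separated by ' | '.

After GROUP BY (5 rows):
depts.owner | n
eve | 1
bob | 2
alice | 1
dave | 1
carol | 1
After ORDER BY (5 rows):
depts.owner | n
alice | 1
bob | 2
carol | 1
dave | 1
eve | 1

== RESULT ==
depts.owner | n
alice | 1
bob | 2
carol | 1
dave | 1
eve | 1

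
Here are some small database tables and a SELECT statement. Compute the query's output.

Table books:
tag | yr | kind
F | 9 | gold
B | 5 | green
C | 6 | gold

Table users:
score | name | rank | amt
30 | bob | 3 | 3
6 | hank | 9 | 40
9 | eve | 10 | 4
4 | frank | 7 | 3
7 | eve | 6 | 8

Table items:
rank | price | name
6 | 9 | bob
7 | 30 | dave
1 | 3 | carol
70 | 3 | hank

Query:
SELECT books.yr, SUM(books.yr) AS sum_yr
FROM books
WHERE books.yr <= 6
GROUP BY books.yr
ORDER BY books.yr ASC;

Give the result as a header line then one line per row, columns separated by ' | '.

== RESULT ==
books.yr | sum_yr
5 | 5
6 | 6

Derivation:
After WHERE (2 rows):
books.tag | books.yr | books.kind
B | 5 | green
C | 6 | gold
After GROUP BY (2 rows):
books.yr | sum_yr
5 | 5
6 | 6
After ORDER BY (2 rows):
books.yr | sum_yr
5 | 5
6 | 6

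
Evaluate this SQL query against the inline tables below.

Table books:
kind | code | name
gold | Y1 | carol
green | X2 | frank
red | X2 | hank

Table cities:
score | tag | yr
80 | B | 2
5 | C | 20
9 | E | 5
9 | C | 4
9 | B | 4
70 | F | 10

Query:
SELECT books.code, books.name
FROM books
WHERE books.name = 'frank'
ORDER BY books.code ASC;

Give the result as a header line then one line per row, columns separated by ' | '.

== RESULT ==
books.code | books.name
X2 | frank

Derivation:
After WHERE (1 rows):
books.kind | books.code | books.name
green | X2 | frank
After SELECT (1 rows):
books.code | books.name
X2 | frank
After ORDER BY (1 rows):
books.code | books.name
X2 | frank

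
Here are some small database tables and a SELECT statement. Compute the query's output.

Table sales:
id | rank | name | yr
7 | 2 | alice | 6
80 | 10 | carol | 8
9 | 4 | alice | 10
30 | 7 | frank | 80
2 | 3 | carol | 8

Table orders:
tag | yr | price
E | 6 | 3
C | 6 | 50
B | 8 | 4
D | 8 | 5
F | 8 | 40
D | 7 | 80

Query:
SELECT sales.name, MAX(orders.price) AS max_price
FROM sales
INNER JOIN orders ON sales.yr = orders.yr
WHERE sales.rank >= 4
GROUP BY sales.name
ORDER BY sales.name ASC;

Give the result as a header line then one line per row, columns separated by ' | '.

After JOIN orders (8 rows):
sales.id | sales.rank | sales.name | sales.yr | orders.tag | orders.yr | orders.price
7 | 2 | alice | 6 | E | 6 | 3
7 | 2 | alice | 6 | C | 6 | 50
80 | 10 | carol | 8 | B | 8 | 4
80 | 10 | carol | 8 | D | 8 | 5
80 | 10 | carol | 8 | F | 8 | 40
2 | 3 | carol | 8 | B | 8 | 4
2 | 3 | carol | 8 | D | 8 | 5
2 | 3 | carol | 8 | F | 8 | 40
After WHERE (3 rows):
sales.id | sales.rank | sales.name | sales.yr | orders.tag | orders.yr | orders.price
80 | 10 | carol | 8 | B | 8 | 4
80 | 10 | carol | 8 | D | 8 | 5
80 | 10 | carol | 8 | F | 8 | 40
After GROUP BY (1 rows):
sales.name | max_price
carol | 40
After ORDER BY (1 rows):
sales.name | max_price
carol | 40

== RESULT ==
sales.name | max_price
carol | 40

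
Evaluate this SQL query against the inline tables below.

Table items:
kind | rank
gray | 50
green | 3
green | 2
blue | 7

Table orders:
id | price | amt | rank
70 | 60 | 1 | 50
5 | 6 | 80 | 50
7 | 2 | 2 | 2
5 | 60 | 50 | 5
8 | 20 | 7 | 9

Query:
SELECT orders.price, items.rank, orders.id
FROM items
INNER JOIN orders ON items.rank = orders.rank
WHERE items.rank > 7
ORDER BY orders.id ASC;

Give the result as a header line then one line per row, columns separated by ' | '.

== RESULT ==
orders.price | items.rank | orders.id
6 | 50 | 5
60 | 50 | 70

Derivation:
After JOIN orders (3 rows):
items.kind | items.rank | orders.id | orders.price | orders.amt | orders.rank
gray | 50 | 70 | 60 | 1 | 50
gray | 50 | 5 | 6 | 80 | 50
green | 2 | 7 | 2 | 2 | 2
After WHERE (2 rows):
items.kind | items.rank | orders.id | orders.price | orders.amt | orders.rank
gray | 50 | 70 | 60 | 1 | 50
gray | 50 | 5 | 6 | 80 | 50
After SELECT (2 rows):
orders.price | items.rank | orders.id
60 | 50 | 70
6 | 50 | 5
After ORDER BY (2 rows):
orders.price | items.rank | orders.id
6 | 50 | 5
60 | 50 | 70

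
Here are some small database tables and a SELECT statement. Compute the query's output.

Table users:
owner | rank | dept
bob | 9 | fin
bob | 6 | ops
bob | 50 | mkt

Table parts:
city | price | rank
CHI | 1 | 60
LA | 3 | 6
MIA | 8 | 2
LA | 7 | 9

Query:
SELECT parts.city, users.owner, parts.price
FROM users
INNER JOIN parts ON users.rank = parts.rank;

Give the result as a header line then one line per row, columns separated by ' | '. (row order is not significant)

After JOIN parts (2 rows):
users.owner | users.rank | users.dept | parts.city | parts.price | parts.rank
bob | 9 | fin | LA | 7 | 9
bob | 6 | ops | LA | 3 | 6
After SELECT (2 rows):
parts.city | users.owner | parts.price
LA | bob | 7
LA | bob | 3

== RESULT ==
parts.city | users.owner | parts.price
LA | bob | 7
LA | bob | 3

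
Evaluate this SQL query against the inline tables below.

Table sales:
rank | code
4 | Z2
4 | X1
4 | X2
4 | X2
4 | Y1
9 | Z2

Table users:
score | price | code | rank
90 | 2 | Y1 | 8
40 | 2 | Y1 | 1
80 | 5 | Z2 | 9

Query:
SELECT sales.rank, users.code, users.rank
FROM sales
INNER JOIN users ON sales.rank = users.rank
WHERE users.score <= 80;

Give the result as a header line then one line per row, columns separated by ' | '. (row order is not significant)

== RESULT ==
sales.rank | users.code | users.rank
9 | Z2 | 9

Derivation:
After JOIN users (1 rows):
sales.rank | sales.code | users.score | users.price | users.code | users.rank
9 | Z2 | 80 | 5 | Z2 | 9
After WHERE (1 rows):
sales.rank | sales.code | users.score | users.price | users.code | users.rank
9 | Z2 | 80 | 5 | Z2 | 9
After SELECT (1 rows):
sales.rank | users.code | users.rank
9 | Z2 | 9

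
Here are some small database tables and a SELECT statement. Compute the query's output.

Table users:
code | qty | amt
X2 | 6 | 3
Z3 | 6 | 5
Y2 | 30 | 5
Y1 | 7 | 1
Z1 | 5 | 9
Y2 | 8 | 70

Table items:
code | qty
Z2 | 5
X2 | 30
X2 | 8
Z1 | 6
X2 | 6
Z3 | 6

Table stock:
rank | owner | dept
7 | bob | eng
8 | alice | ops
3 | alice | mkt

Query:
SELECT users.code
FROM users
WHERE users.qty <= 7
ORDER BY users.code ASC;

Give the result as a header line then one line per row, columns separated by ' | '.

== RESULT ==
users.code
X2
Y1
Z1
Z3

Derivation:
After WHERE (4 rows):
users.code | users.qty | users.amt
X2 | 6 | 3
Z3 | 6 | 5
Y1 | 7 | 1
Z1 | 5 | 9
After SELECT (4 rows):
users.code
X2
Z3
Y1
Z1
After ORDER BY (4 rows):
users.code
X2
Y1
Z1
Z3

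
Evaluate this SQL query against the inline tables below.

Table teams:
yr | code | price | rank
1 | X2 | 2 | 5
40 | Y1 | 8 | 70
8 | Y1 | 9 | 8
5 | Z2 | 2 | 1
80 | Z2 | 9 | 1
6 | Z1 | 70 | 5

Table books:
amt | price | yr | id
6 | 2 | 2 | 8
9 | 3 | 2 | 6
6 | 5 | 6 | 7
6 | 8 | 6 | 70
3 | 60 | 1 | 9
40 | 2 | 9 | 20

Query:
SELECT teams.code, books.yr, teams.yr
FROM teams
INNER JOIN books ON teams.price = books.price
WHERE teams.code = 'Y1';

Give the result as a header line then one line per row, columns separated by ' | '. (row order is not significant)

After JOIN books (5 rows):
teams.yr | teams.code | teams.price | teams.rank | books.amt | books.price | books.yr | books.id
1 | X2 | 2 | 5 | 6 | 2 | 2 | 8
1 | X2 | 2 | 5 | 40 | 2 | 9 | 20
40 | Y1 | 8 | 70 | 6 | 8 | 6 | 70
5 | Z2 | 2 | 1 | 6 | 2 | 2 | 8
5 | Z2 | 2 | 1 | 40 | 2 | 9 | 20
After WHERE (1 rows):
teams.yr | teams.code | teams.price | teams.rank | books.amt | books.price | books.yr | books.id
40 | Y1 | 8 | 70 | 6 | 8 | 6 | 70
After SELECT (1 rows):
teams.code | books.yr | teams.yr
Y1 | 6 | 40

== RESULT ==
teams.code | books.yr | teams.yr
Y1 | 6 | 40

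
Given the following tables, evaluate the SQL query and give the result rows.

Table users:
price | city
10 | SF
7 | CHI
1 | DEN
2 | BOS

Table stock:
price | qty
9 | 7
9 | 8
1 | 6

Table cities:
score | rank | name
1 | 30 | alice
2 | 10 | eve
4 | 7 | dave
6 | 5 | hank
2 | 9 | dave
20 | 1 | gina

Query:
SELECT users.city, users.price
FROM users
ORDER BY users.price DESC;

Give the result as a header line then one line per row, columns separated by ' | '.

After SELECT (4 rows):
users.city | users.price
SF | 10
CHI | 7
DEN | 1
BOS | 2
After ORDER BY (4 rows):
users.city | users.price
SF | 10
CHI | 7
BOS | 2
DEN | 1

== RESULT ==
users.city | users.price
SF | 10
CHI | 7
BOS | 2
DEN | 1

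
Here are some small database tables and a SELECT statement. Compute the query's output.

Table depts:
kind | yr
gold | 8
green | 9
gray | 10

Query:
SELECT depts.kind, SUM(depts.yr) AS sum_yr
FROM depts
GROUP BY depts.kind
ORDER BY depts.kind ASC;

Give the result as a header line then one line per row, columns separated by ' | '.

After GROUP BY (3 rows):
depts.kind | sum_yr
gold | 8
green | 9
gray | 10
After ORDER BY (3 rows):
depts.kind | sum_yr
gold | 8
gray | 10
green | 9

== RESULT ==
depts.kind | sum_yr
gold | 8
gray | 10
green | 9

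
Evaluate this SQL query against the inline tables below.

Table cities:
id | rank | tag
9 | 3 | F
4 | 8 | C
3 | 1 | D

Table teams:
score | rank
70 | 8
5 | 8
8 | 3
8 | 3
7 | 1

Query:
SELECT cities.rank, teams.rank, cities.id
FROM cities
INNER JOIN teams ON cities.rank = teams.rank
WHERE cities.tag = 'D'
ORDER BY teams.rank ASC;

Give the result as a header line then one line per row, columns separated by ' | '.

After JOIN teams (5 rows):
cities.id | cities.rank | cities.tag | teams.score | teams.rank
9 | 3 | F | 8 | 3
9 | 3 | F | 8 | 3
4 | 8 | C | 70 | 8
4 | 8 | C | 5 | 8
3 | 1 | D | 7 | 1
After WHERE (1 rows):
cities.id | cities.rank | cities.tag | teams.score | teams.rank
3 | 1 | D | 7 | 1
After SELECT (1 rows):
cities.rank | teams.rank | cities.id
1 | 1 | 3
After ORDER BY (1 rows):
cities.rank | teams.rank | cities.id
1 | 1 | 3

== RESULT ==
cities.rank | teams.rank | cities.id
1 | 1 | 3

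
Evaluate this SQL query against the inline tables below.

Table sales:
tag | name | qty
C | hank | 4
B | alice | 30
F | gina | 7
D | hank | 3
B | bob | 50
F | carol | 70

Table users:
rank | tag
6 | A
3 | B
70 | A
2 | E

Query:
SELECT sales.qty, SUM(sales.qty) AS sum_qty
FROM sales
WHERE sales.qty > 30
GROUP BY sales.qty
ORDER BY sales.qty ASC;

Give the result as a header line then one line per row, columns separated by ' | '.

== RESULT ==
sales.qty | sum_qty
50 | 50
70 | 70

Derivation:
After WHERE (2 rows):
sales.tag | sales.name | sales.qty
B | bob | 50
F | carol | 70
After GROUP BY (2 rows):
sales.qty | sum_qty
50 | 50
70 | 70
After ORDER BY (2 rows):
sales.qty | sum_qty
50 | 50
70 | 70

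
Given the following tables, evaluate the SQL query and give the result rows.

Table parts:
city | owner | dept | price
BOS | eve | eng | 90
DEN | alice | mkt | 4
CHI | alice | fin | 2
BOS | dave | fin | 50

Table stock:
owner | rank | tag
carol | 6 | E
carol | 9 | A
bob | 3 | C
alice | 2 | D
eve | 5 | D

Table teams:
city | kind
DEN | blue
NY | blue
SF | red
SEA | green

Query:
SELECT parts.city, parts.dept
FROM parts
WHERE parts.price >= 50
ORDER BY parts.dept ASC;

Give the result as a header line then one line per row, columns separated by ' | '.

After WHERE (2 rows):
parts.city | parts.owner | parts.dept | parts.price
BOS | eve | eng | 90
BOS | dave | fin | 50
After SELECT (2 rows):
parts.city | parts.dept
BOS | eng
BOS | fin
After ORDER BY (2 rows):
parts.city | parts.dept
BOS | eng
BOS | fin

== RESULT ==
parts.city | parts.dept
BOS | eng
BOS | fin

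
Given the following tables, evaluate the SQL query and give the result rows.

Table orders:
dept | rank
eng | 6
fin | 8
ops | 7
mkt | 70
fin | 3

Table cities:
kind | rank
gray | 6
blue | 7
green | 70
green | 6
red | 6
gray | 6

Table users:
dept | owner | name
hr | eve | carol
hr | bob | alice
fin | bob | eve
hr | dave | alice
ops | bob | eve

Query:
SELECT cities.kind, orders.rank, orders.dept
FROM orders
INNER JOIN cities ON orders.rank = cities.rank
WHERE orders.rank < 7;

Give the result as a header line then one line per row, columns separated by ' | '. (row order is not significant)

After JOIN cities (6 rows):
orders.dept | orders.rank | cities.kind | cities.rank
eng | 6 | gray | 6
eng | 6 | green | 6
eng | 6 | red | 6
eng | 6 | gray | 6
ops | 7 | blue | 7
mkt | 70 | green | 70
After WHERE (4 rows):
orders.dept | orders.rank | cities.kind | cities.rank
eng | 6 | gray | 6
eng | 6 | green | 6
eng | 6 | red | 6
eng | 6 | gray | 6
After SELECT (4 rows):
cities.kind | orders.rank | orders.dept
gray | 6 | eng
green | 6 | eng
red | 6 | eng
gray | 6 | eng

== RESULT ==
cities.kind | orders.rank | orders.dept
gray | 6 | eng
green | 6 | eng
red | 6 | eng
gray | 6 | eng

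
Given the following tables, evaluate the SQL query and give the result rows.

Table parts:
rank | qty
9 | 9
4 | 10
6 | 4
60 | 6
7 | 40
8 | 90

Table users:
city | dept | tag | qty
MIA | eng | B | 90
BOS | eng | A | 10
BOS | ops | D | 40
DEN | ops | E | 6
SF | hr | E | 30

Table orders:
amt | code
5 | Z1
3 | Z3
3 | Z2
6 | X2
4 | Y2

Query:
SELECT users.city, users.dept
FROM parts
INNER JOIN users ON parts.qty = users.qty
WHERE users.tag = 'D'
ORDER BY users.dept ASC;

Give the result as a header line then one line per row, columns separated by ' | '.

== RESULT ==
users.city | users.dept
BOS | ops

Derivation:
After JOIN users (4 rows):
parts.rank | parts.qty | users.city | users.dept | users.tag | users.qty
4 | 10 | BOS | eng | A | 10
60 | 6 | DEN | ops | E | 6
7 | 40 | BOS | ops | D | 40
8 | 90 | MIA | eng | B | 90
After WHERE (1 rows):
parts.rank | parts.qty | users.city | users.dept | users.tag | users.qty
7 | 40 | BOS | ops | D | 40
After SELECT (1 rows):
users.city | users.dept
BOS | ops
After ORDER BY (1 rows):
users.city | users.dept
BOS | ops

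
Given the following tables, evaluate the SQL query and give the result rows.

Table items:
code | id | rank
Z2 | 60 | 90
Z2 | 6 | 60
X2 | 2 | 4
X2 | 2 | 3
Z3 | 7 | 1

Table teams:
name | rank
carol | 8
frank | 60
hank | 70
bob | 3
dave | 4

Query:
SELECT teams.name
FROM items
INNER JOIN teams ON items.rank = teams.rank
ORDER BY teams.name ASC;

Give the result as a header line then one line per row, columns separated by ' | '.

After JOIN teams (3 rows):
items.code | items.id | items.rank | teams.name | teams.rank
Z2 | 6 | 60 | frank | 60
X2 | 2 | 4 | dave | 4
X2 | 2 | 3 | bob | 3
After SELECT (3 rows):
teams.name
frank
dave
bob
After ORDER BY (3 rows):
teams.name
bob
dave
frank

== RESULT ==
teams.name
bob
dave
frank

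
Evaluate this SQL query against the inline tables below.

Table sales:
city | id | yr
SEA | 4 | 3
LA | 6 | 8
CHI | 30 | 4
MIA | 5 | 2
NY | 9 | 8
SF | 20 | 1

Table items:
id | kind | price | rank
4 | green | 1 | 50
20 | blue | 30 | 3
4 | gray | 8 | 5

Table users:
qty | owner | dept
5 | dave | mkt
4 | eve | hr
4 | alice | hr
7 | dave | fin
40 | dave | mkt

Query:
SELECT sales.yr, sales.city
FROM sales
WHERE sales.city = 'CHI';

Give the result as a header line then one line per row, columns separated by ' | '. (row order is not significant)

== RESULT ==
sales.yr | sales.city
4 | CHI

Derivation:
After WHERE (1 rows):
sales.city | sales.id | sales.yr
CHI | 30 | 4
After SELECT (1 rows):
sales.yr | sales.city
4 | CHI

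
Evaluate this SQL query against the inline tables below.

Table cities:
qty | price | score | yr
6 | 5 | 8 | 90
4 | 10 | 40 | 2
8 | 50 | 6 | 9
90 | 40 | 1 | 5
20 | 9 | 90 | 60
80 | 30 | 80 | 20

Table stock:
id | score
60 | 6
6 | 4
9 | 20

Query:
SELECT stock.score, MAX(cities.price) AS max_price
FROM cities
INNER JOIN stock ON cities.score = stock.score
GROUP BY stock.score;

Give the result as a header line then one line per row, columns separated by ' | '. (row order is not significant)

== RESULT ==
stock.score | max_price
6 | 50

Derivation:
After JOIN stock (1 rows):
cities.qty | cities.price | cities.score | cities.yr | stock.id | stock.score
8 | 50 | 6 | 9 | 60 | 6
After GROUP BY (1 rows):
stock.score | max_price
6 | 50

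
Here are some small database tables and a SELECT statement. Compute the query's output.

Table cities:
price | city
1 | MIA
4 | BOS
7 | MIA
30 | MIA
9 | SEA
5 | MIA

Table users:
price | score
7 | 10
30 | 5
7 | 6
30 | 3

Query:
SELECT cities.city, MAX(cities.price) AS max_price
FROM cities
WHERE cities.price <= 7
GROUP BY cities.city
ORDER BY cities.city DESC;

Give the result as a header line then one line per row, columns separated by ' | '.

After WHERE (4 rows):
cities.price | cities.city
1 | MIA
4 | BOS
7 | MIA
5 | MIA
After GROUP BY (2 rows):
cities.city | max_price
MIA | 7
BOS | 4
After ORDER BY (2 rows):
cities.city | max_price
MIA | 7
BOS | 4

== RESULT ==
cities.city | max_price
MIA | 7
BOS | 4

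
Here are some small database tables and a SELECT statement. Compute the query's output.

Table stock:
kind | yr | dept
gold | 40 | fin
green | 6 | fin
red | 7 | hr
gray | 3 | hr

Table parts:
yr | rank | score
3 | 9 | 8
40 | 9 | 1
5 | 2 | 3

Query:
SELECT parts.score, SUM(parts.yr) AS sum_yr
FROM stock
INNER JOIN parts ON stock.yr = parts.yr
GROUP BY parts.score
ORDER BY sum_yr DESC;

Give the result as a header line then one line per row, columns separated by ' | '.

== RESULT ==
parts.score | sum_yr
1 | 40
8 | 3

Derivation:
After JOIN parts (2 rows):
stock.kind | stock.yr | stock.dept | parts.yr | parts.rank | parts.score
gold | 40 | fin | 40 | 9 | 1
gray | 3 | hr | 3 | 9 | 8
After GROUP BY (2 rows):
parts.score | sum_yr
1 | 40
8 | 3
After ORDER BY (2 rows):
parts.score | sum_yr
1 | 40
8 | 3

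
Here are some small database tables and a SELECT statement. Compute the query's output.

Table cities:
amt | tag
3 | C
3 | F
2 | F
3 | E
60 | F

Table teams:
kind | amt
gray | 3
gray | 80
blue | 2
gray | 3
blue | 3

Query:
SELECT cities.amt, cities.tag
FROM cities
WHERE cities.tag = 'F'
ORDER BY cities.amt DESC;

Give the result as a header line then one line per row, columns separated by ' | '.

After WHERE (3 rows):
cities.amt | cities.tag
3 | F
2 | F
60 | F
After SELECT (3 rows):
cities.amt | cities.tag
3 | F
2 | F
60 | F
After ORDER BY (3 rows):
cities.amt | cities.tag
60 | F
3 | F
2 | F

== RESULT ==
cities.amt | cities.tag
60 | F
3 | F
2 | F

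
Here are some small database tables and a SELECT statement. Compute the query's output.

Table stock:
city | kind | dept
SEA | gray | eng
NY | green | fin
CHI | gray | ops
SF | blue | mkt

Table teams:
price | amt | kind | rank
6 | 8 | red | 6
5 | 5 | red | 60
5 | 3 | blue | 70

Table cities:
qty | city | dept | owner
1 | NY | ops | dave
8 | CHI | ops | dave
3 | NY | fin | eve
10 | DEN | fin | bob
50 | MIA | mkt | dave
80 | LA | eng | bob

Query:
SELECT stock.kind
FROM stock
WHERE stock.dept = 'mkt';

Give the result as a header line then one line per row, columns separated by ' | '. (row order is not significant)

== RESULT ==
stock.kind
blue

Derivation:
After WHERE (1 rows):
stock.city | stock.kind | stock.dept
SF | blue | mkt
After SELECT (1 rows):
stock.kind
blue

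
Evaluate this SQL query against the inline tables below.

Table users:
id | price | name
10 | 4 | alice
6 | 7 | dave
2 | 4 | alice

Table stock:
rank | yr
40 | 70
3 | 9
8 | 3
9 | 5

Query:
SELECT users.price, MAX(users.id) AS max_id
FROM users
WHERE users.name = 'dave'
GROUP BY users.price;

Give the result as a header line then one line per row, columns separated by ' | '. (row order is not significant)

After WHERE (1 rows):
users.id | users.price | users.name
6 | 7 | dave
After GROUP BY (1 rows):
users.price | max_id
7 | 6

== RESULT ==
users.price | max_id
7 | 6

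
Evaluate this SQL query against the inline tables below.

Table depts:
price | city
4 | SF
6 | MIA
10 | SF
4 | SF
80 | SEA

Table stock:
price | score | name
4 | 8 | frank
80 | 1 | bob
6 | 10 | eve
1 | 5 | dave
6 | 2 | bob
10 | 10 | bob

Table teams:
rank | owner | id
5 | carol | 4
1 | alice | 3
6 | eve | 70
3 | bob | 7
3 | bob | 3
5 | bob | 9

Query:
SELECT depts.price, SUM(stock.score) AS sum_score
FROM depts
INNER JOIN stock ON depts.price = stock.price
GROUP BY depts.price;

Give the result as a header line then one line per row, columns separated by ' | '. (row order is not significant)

== RESULT ==
depts.price | sum_score
4 | 16
6 | 12
10 | 10
80 | 1

Derivation:
After JOIN stock (6 rows):
depts.price | depts.city | stock.price | stock.score | stock.name
4 | SF | 4 | 8 | frank
6 | MIA | 6 | 10 | eve
6 | MIA | 6 | 2 | bob
10 | SF | 10 | 10 | bob
4 | SF | 4 | 8 | frank
80 | SEA | 80 | 1 | bob
After GROUP BY (4 rows):
depts.price | sum_score
4 | 16
6 | 12
10 | 10
80 | 1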